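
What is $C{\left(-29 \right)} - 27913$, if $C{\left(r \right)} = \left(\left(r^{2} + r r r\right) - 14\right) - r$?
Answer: $-51446$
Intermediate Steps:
$C{\left(r \right)} = -14 + r^{2} + r^{3} - r$ ($C{\left(r \right)} = \left(\left(r^{2} + r^{2} r\right) - 14\right) - r = \left(\left(r^{2} + r^{3}\right) - 14\right) - r = \left(-14 + r^{2} + r^{3}\right) - r = -14 + r^{2} + r^{3} - r$)
$C{\left(-29 \right)} - 27913 = \left(-14 + \left(-29\right)^{2} + \left(-29\right)^{3} - -29\right) - 27913 = \left(-14 + 841 - 24389 + 29\right) - 27913 = -23533 - 27913 = -51446$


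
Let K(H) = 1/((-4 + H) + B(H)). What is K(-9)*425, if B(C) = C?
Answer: -425/22 ≈ -19.318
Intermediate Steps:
K(H) = 1/(-4 + 2*H) (K(H) = 1/((-4 + H) + H) = 1/(-4 + 2*H))
K(-9)*425 = (1/(2*(-2 - 9)))*425 = ((1/2)/(-11))*425 = ((1/2)*(-1/11))*425 = -1/22*425 = -425/22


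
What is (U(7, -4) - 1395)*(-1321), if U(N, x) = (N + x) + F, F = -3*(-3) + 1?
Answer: 1825622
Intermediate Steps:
F = 10 (F = 9 + 1 = 10)
U(N, x) = 10 + N + x (U(N, x) = (N + x) + 10 = 10 + N + x)
(U(7, -4) - 1395)*(-1321) = ((10 + 7 - 4) - 1395)*(-1321) = (13 - 1395)*(-1321) = -1382*(-1321) = 1825622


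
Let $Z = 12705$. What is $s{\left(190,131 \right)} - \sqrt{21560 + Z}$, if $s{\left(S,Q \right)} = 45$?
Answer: $45 - \sqrt{34265} \approx -140.11$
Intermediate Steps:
$s{\left(190,131 \right)} - \sqrt{21560 + Z} = 45 - \sqrt{21560 + 12705} = 45 - \sqrt{34265}$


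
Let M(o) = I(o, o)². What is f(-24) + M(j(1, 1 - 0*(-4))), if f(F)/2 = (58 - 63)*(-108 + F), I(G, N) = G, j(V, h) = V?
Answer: 1321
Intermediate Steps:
M(o) = o²
f(F) = 1080 - 10*F (f(F) = 2*((58 - 63)*(-108 + F)) = 2*(-5*(-108 + F)) = 2*(540 - 5*F) = 1080 - 10*F)
f(-24) + M(j(1, 1 - 0*(-4))) = (1080 - 10*(-24)) + 1² = (1080 + 240) + 1 = 1320 + 1 = 1321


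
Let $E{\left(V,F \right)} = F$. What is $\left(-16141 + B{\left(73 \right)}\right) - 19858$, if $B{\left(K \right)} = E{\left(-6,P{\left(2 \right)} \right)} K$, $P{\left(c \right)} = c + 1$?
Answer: $-35780$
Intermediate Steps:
$P{\left(c \right)} = 1 + c$
$B{\left(K \right)} = 3 K$ ($B{\left(K \right)} = \left(1 + 2\right) K = 3 K$)
$\left(-16141 + B{\left(73 \right)}\right) - 19858 = \left(-16141 + 3 \cdot 73\right) - 19858 = \left(-16141 + 219\right) - 19858 = -15922 - 19858 = -35780$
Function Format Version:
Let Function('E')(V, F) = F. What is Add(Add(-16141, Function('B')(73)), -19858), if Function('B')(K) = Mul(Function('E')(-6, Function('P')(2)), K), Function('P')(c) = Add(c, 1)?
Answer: -35780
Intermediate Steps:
Function('P')(c) = Add(1, c)
Function('B')(K) = Mul(3, K) (Function('B')(K) = Mul(Add(1, 2), K) = Mul(3, K))
Add(Add(-16141, Function('B')(73)), -19858) = Add(Add(-16141, Mul(3, 73)), -19858) = Add(Add(-16141, 219), -19858) = Add(-15922, -19858) = -35780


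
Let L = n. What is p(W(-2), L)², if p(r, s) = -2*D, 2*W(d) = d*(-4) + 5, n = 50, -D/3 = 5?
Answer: 900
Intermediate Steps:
D = -15 (D = -3*5 = -15)
W(d) = 5/2 - 2*d (W(d) = (d*(-4) + 5)/2 = (-4*d + 5)/2 = (5 - 4*d)/2 = 5/2 - 2*d)
L = 50
p(r, s) = 30 (p(r, s) = -2*(-15) = 30)
p(W(-2), L)² = 30² = 900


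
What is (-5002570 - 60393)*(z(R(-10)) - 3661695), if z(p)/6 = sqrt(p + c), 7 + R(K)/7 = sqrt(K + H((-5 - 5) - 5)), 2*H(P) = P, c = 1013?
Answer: 18539026302285 - 15188889*sqrt(3856 + 14*I*sqrt(70)) ≈ 1.8538e+13 - 1.4324e+7*I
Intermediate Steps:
H(P) = P/2
R(K) = -49 + 7*sqrt(-15/2 + K) (R(K) = -49 + 7*sqrt(K + ((-5 - 5) - 5)/2) = -49 + 7*sqrt(K + (-10 - 5)/2) = -49 + 7*sqrt(K + (1/2)*(-15)) = -49 + 7*sqrt(K - 15/2) = -49 + 7*sqrt(-15/2 + K))
z(p) = 6*sqrt(1013 + p) (z(p) = 6*sqrt(p + 1013) = 6*sqrt(1013 + p))
(-5002570 - 60393)*(z(R(-10)) - 3661695) = (-5002570 - 60393)*(6*sqrt(1013 + (-49 + 7*sqrt(-30 + 4*(-10))/2)) - 3661695) = -5062963*(6*sqrt(1013 + (-49 + 7*sqrt(-30 - 40)/2)) - 3661695) = -5062963*(6*sqrt(1013 + (-49 + 7*sqrt(-70)/2)) - 3661695) = -5062963*(6*sqrt(1013 + (-49 + 7*(I*sqrt(70))/2)) - 3661695) = -5062963*(6*sqrt(1013 + (-49 + 7*I*sqrt(70)/2)) - 3661695) = -5062963*(6*sqrt(964 + 7*I*sqrt(70)/2) - 3661695) = -5062963*(-3661695 + 6*sqrt(964 + 7*I*sqrt(70)/2)) = 18539026302285 - 30377778*sqrt(964 + 7*I*sqrt(70)/2)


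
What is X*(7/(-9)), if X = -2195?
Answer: 15365/9 ≈ 1707.2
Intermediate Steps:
X*(7/(-9)) = -15365/(-9) = -15365*(-1)/9 = -2195*(-7/9) = 15365/9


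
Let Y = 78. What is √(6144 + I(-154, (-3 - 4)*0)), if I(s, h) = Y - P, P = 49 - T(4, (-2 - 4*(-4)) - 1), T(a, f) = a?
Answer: √6177 ≈ 78.594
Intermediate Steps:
P = 45 (P = 49 - 1*4 = 49 - 4 = 45)
I(s, h) = 33 (I(s, h) = 78 - 1*45 = 78 - 45 = 33)
√(6144 + I(-154, (-3 - 4)*0)) = √(6144 + 33) = √6177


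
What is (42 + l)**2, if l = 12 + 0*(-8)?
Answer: 2916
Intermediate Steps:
l = 12 (l = 12 + 0 = 12)
(42 + l)**2 = (42 + 12)**2 = 54**2 = 2916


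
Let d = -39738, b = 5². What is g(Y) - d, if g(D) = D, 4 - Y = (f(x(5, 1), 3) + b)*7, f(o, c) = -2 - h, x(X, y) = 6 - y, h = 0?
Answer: 39581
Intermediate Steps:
f(o, c) = -2 (f(o, c) = -2 - 1*0 = -2 + 0 = -2)
b = 25
Y = -157 (Y = 4 - (-2 + 25)*7 = 4 - 23*7 = 4 - 1*161 = 4 - 161 = -157)
g(Y) - d = -157 - 1*(-39738) = -157 + 39738 = 39581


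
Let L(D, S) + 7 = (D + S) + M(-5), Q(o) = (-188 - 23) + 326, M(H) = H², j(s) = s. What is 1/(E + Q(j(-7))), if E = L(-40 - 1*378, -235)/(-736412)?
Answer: 736412/84688015 ≈ 0.0086956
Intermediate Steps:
Q(o) = 115 (Q(o) = -211 + 326 = 115)
L(D, S) = 18 + D + S (L(D, S) = -7 + ((D + S) + (-5)²) = -7 + ((D + S) + 25) = -7 + (25 + D + S) = 18 + D + S)
E = 635/736412 (E = (18 + (-40 - 1*378) - 235)/(-736412) = (18 + (-40 - 378) - 235)*(-1/736412) = (18 - 418 - 235)*(-1/736412) = -635*(-1/736412) = 635/736412 ≈ 0.00086229)
1/(E + Q(j(-7))) = 1/(635/736412 + 115) = 1/(84688015/736412) = 736412/84688015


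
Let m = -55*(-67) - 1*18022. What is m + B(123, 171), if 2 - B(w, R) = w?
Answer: -14458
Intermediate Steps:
B(w, R) = 2 - w
m = -14337 (m = 3685 - 18022 = -14337)
m + B(123, 171) = -14337 + (2 - 1*123) = -14337 + (2 - 123) = -14337 - 121 = -14458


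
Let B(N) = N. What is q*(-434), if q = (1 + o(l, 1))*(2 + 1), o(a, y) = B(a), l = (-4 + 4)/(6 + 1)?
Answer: -1302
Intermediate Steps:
l = 0 (l = 0/7 = 0*(1/7) = 0)
o(a, y) = a
q = 3 (q = (1 + 0)*(2 + 1) = 1*3 = 3)
q*(-434) = 3*(-434) = -1302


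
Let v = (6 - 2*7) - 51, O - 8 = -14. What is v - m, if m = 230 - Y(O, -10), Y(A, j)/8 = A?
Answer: -337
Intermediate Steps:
O = -6 (O = 8 - 14 = -6)
Y(A, j) = 8*A
m = 278 (m = 230 - 8*(-6) = 230 - 1*(-48) = 230 + 48 = 278)
v = -59 (v = (6 - 14) - 51 = -8 - 51 = -59)
v - m = -59 - 1*278 = -59 - 278 = -337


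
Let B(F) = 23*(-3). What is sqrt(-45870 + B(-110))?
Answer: I*sqrt(45939) ≈ 214.33*I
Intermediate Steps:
B(F) = -69
sqrt(-45870 + B(-110)) = sqrt(-45870 - 69) = sqrt(-45939) = I*sqrt(45939)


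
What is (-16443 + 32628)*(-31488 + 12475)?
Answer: -307725405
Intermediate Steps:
(-16443 + 32628)*(-31488 + 12475) = 16185*(-19013) = -307725405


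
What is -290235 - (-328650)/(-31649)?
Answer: -9185976165/31649 ≈ -2.9025e+5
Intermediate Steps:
-290235 - (-328650)/(-31649) = -290235 - (-328650)*(-1)/31649 = -290235 - 1*328650/31649 = -290235 - 328650/31649 = -9185976165/31649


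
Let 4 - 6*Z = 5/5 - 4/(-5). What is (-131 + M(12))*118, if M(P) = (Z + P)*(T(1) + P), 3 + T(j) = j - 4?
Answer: -33512/5 ≈ -6702.4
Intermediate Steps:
T(j) = -7 + j (T(j) = -3 + (j - 4) = -3 + (-4 + j) = -7 + j)
Z = 11/30 (Z = 2/3 - (5/5 - 4/(-5))/6 = 2/3 - (5*(1/5) - 4*(-1/5))/6 = 2/3 - (1 + 4/5)/6 = 2/3 - 1/6*9/5 = 2/3 - 3/10 = 11/30 ≈ 0.36667)
M(P) = (-6 + P)*(11/30 + P) (M(P) = (11/30 + P)*((-7 + 1) + P) = (11/30 + P)*(-6 + P) = (-6 + P)*(11/30 + P))
(-131 + M(12))*118 = (-131 + (-11/5 + 12**2 - 169/30*12))*118 = (-131 + (-11/5 + 144 - 338/5))*118 = (-131 + 371/5)*118 = -284/5*118 = -33512/5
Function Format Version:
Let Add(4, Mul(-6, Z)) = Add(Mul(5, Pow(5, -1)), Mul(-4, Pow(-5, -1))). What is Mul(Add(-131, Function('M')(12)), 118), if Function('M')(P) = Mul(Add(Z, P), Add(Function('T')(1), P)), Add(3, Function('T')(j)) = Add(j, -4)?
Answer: Rational(-33512, 5) ≈ -6702.4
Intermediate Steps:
Function('T')(j) = Add(-7, j) (Function('T')(j) = Add(-3, Add(j, -4)) = Add(-3, Add(-4, j)) = Add(-7, j))
Z = Rational(11, 30) (Z = Add(Rational(2, 3), Mul(Rational(-1, 6), Add(Mul(5, Pow(5, -1)), Mul(-4, Pow(-5, -1))))) = Add(Rational(2, 3), Mul(Rational(-1, 6), Add(Mul(5, Rational(1, 5)), Mul(-4, Rational(-1, 5))))) = Add(Rational(2, 3), Mul(Rational(-1, 6), Add(1, Rational(4, 5)))) = Add(Rational(2, 3), Mul(Rational(-1, 6), Rational(9, 5))) = Add(Rational(2, 3), Rational(-3, 10)) = Rational(11, 30) ≈ 0.36667)
Function('M')(P) = Mul(Add(-6, P), Add(Rational(11, 30), P)) (Function('M')(P) = Mul(Add(Rational(11, 30), P), Add(Add(-7, 1), P)) = Mul(Add(Rational(11, 30), P), Add(-6, P)) = Mul(Add(-6, P), Add(Rational(11, 30), P)))
Mul(Add(-131, Function('M')(12)), 118) = Mul(Add(-131, Add(Rational(-11, 5), Pow(12, 2), Mul(Rational(-169, 30), 12))), 118) = Mul(Add(-131, Add(Rational(-11, 5), 144, Rational(-338, 5))), 118) = Mul(Add(-131, Rational(371, 5)), 118) = Mul(Rational(-284, 5), 118) = Rational(-33512, 5)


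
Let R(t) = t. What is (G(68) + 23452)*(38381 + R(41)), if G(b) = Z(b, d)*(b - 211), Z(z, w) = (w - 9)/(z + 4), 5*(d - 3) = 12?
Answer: 9013474613/10 ≈ 9.0135e+8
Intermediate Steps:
d = 27/5 (d = 3 + (⅕)*12 = 3 + 12/5 = 27/5 ≈ 5.4000)
Z(z, w) = (-9 + w)/(4 + z)
G(b) = -18*(-211 + b)/(5*(4 + b)) (G(b) = ((-9 + 27/5)/(4 + b))*(b - 211) = (-18/5/(4 + b))*(-211 + b) = (-18/(5*(4 + b)))*(-211 + b) = -18*(-211 + b)/(5*(4 + b)))
(G(68) + 23452)*(38381 + R(41)) = (18*(211 - 1*68)/(5*(4 + 68)) + 23452)*(38381 + 41) = ((18/5)*(211 - 68)/72 + 23452)*38422 = ((18/5)*(1/72)*143 + 23452)*38422 = (143/20 + 23452)*38422 = (469183/20)*38422 = 9013474613/10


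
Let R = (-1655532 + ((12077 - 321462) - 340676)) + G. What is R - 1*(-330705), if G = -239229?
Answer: -2214117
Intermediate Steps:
R = -2544822 (R = (-1655532 + ((12077 - 321462) - 340676)) - 239229 = (-1655532 + (-309385 - 340676)) - 239229 = (-1655532 - 650061) - 239229 = -2305593 - 239229 = -2544822)
R - 1*(-330705) = -2544822 - 1*(-330705) = -2544822 + 330705 = -2214117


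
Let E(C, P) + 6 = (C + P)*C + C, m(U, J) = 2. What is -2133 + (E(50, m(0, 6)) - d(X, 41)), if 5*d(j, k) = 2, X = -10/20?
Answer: 2553/5 ≈ 510.60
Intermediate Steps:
X = -½ (X = -10*1/20 = -½ ≈ -0.50000)
d(j, k) = ⅖ (d(j, k) = (⅕)*2 = ⅖)
E(C, P) = -6 + C + C*(C + P) (E(C, P) = -6 + ((C + P)*C + C) = -6 + (C*(C + P) + C) = -6 + (C + C*(C + P)) = -6 + C + C*(C + P))
-2133 + (E(50, m(0, 6)) - d(X, 41)) = -2133 + ((-6 + 50 + 50² + 50*2) - 1*⅖) = -2133 + ((-6 + 50 + 2500 + 100) - ⅖) = -2133 + (2644 - ⅖) = -2133 + 13218/5 = 2553/5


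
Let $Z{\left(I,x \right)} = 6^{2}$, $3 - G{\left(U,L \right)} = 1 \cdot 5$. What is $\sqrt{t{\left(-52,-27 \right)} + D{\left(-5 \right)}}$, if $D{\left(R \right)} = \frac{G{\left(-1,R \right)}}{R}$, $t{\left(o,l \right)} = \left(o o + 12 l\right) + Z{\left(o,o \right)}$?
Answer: $\frac{\sqrt{60410}}{5} \approx 49.157$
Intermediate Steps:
$G{\left(U,L \right)} = -2$ ($G{\left(U,L \right)} = 3 - 1 \cdot 5 = 3 - 5 = -2$)
$Z{\left(I,x \right)} = 36$
$t{\left(o,l \right)} = 36 + o^{2} + 12 l$ ($t{\left(o,l \right)} = \left(o o + 12 l\right) + 36 = \left(o^{2} + 12 l\right) + 36 = 36 + o^{2} + 12 l$)
$D{\left(R \right)} = - \frac{2}{R}$
$\sqrt{t{\left(-52,-27 \right)} + D{\left(-5 \right)}} = \sqrt{\left(36 + \left(-52\right)^{2} + 12 \left(-27\right)\right) - \frac{2}{-5}} = \sqrt{\left(36 + 2704 - 324\right) - - \frac{2}{5}} = \sqrt{2416 + \frac{2}{5}} = \sqrt{\frac{12082}{5}} = \frac{\sqrt{60410}}{5}$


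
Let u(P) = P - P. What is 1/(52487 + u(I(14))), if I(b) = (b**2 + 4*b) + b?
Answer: 1/52487 ≈ 1.9052e-5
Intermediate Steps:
I(b) = b**2 + 5*b
u(P) = 0
1/(52487 + u(I(14))) = 1/(52487 + 0) = 1/52487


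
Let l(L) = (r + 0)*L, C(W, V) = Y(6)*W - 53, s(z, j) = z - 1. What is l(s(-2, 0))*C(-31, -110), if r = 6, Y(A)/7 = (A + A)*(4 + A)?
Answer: 469674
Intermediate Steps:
Y(A) = 14*A*(4 + A) (Y(A) = 7*((A + A)*(4 + A)) = 7*((2*A)*(4 + A)) = 7*(2*A*(4 + A)) = 14*A*(4 + A))
s(z, j) = -1 + z
C(W, V) = -53 + 840*W (C(W, V) = (14*6*(4 + 6))*W - 53 = (14*6*10)*W - 53 = 840*W - 53 = -53 + 840*W)
l(L) = 6*L (l(L) = (6 + 0)*L = 6*L)
l(s(-2, 0))*C(-31, -110) = (6*(-1 - 2))*(-53 + 840*(-31)) = (6*(-3))*(-53 - 26040) = -18*(-26093) = 469674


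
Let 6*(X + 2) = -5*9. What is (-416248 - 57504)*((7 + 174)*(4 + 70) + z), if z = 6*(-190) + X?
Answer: -5800856364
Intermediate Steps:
X = -19/2 (X = -2 + (-5*9)/6 = -2 + (1/6)*(-45) = -2 - 15/2 = -19/2 ≈ -9.5000)
z = -2299/2 (z = 6*(-190) - 19/2 = -1140 - 19/2 = -2299/2 ≈ -1149.5)
(-416248 - 57504)*((7 + 174)*(4 + 70) + z) = (-416248 - 57504)*((7 + 174)*(4 + 70) - 2299/2) = -473752*(181*74 - 2299/2) = -473752*(13394 - 2299/2) = -473752*24489/2 = -5800856364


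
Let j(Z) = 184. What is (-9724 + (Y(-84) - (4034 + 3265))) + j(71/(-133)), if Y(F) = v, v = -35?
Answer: -16874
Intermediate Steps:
Y(F) = -35
(-9724 + (Y(-84) - (4034 + 3265))) + j(71/(-133)) = (-9724 + (-35 - (4034 + 3265))) + 184 = (-9724 + (-35 - 1*7299)) + 184 = (-9724 + (-35 - 7299)) + 184 = (-9724 - 7334) + 184 = -17058 + 184 = -16874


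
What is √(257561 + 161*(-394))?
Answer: √194127 ≈ 440.60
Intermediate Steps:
√(257561 + 161*(-394)) = √(257561 - 63434) = √194127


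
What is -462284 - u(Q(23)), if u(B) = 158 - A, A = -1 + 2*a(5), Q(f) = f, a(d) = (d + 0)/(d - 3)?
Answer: -462438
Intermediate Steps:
a(d) = d/(-3 + d)
A = 4 (A = -1 + 2*(5/(-3 + 5)) = -1 + 2*(5/2) = -1 + 5 = 4)
u(B) = 154 (u(B) = 158 - 1*4 = 158 - 4 = 154)
-462284 - u(Q(23)) = -462284 - 1*154 = -462284 - 154 = -462438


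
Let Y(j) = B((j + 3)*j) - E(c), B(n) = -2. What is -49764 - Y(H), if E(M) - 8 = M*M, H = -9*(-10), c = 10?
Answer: -49654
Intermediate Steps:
H = 90
E(M) = 8 + M² (E(M) = 8 + M*M = 8 + M²)
Y(j) = -110 (Y(j) = -2 - (8 + 10²) = -2 - (8 + 100) = -2 - 1*108 = -2 - 108 = -110)
-49764 - Y(H) = -49764 - 1*(-110) = -49764 + 110 = -49654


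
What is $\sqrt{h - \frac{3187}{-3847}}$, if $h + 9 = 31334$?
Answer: $\frac{\sqrt{463603747314}}{3847} \approx 176.99$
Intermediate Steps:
$h = 31325$ ($h = -9 + 31334 = 31325$)
$\sqrt{h - \frac{3187}{-3847}} = \sqrt{31325 - \frac{3187}{-3847}} = \sqrt{31325 - - \frac{3187}{3847}} = \sqrt{31325 + \frac{3187}{3847}} = \sqrt{\frac{120510462}{3847}} = \frac{\sqrt{463603747314}}{3847}$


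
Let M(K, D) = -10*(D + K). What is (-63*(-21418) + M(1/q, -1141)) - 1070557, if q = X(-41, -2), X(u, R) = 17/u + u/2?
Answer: 99534305/343 ≈ 2.9019e+5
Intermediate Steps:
X(u, R) = u/2 + 17/u (X(u, R) = 17/u + u*(1/2) = 17/u + u/2 = u/2 + 17/u)
q = -1715/82 (q = (1/2)*(-41) + 17/(-41) = -41/2 + 17*(-1/41) = -41/2 - 17/41 = -1715/82 ≈ -20.915)
M(K, D) = -10*D - 10*K
(-63*(-21418) + M(1/q, -1141)) - 1070557 = (-63*(-21418) + (-10*(-1141) - 10/(-1715/82))) - 1070557 = (1349334 + (11410 - 10*(-82/1715))) - 1070557 = (1349334 + (11410 + 164/343)) - 1070557 = (1349334 + 3913794/343) - 1070557 = 466735356/343 - 1070557 = 99534305/343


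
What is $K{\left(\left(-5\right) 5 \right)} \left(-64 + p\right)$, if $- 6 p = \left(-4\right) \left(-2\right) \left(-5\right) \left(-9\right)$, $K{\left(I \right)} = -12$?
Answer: $1488$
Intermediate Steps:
$p = -60$ ($p = - \frac{\left(-4\right) \left(-2\right) \left(-5\right) \left(-9\right)}{6} = - \frac{8 \left(-5\right) \left(-9\right)}{6} = - \frac{\left(-40\right) \left(-9\right)}{6} = \left(- \frac{1}{6}\right) 360 = -60$)
$K{\left(\left(-5\right) 5 \right)} \left(-64 + p\right) = - 12 \left(-64 - 60\right) = \left(-12\right) \left(-124\right) = 1488$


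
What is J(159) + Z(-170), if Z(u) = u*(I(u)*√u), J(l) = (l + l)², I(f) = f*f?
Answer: 101124 - 4913000*I*√170 ≈ 1.0112e+5 - 6.4058e+7*I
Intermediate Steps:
I(f) = f²
J(l) = 4*l² (J(l) = (2*l)² = 4*l²)
Z(u) = u^(7/2) (Z(u) = u*(u²*√u) = u*u^(5/2) = u^(7/2))
J(159) + Z(-170) = 4*159² + (-170)^(7/2) = 4*25281 - 4913000*I*√170 = 101124 - 4913000*I*√170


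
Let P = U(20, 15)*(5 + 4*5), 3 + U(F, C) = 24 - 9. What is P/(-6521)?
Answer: -300/6521 ≈ -0.046005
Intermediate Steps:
U(F, C) = 12 (U(F, C) = -3 + (24 - 9) = -3 + 15 = 12)
P = 300 (P = 12*(5 + 4*5) = 12*(5 + 20) = 12*25 = 300)
P/(-6521) = 300/(-6521) = 300*(-1/6521) = -300/6521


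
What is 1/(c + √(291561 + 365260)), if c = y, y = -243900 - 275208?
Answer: -519108/269472458843 - 29*√781/269472458843 ≈ -1.9294e-6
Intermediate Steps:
y = -519108
c = -519108
1/(c + √(291561 + 365260)) = 1/(-519108 + √(291561 + 365260)) = 1/(-519108 + √656821) = 1/(-519108 + 29*√781)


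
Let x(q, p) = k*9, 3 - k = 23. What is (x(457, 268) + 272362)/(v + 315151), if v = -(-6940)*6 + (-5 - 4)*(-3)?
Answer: 136091/178409 ≈ 0.76280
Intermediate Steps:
k = -20 (k = 3 - 1*23 = 3 - 23 = -20)
x(q, p) = -180 (x(q, p) = -20*9 = -180)
v = 41667 (v = -347*(-120) - 9*(-3) = 41640 + 27 = 41667)
(x(457, 268) + 272362)/(v + 315151) = (-180 + 272362)/(41667 + 315151) = 272182/356818 = 272182*(1/356818) = 136091/178409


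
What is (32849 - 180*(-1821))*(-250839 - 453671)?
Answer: -254066736790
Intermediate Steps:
(32849 - 180*(-1821))*(-250839 - 453671) = (32849 + 327780)*(-704510) = 360629*(-704510) = -254066736790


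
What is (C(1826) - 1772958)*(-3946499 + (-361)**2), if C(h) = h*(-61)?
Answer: 7190992117232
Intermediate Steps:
C(h) = -61*h
(C(1826) - 1772958)*(-3946499 + (-361)**2) = (-61*1826 - 1772958)*(-3946499 + (-361)**2) = (-111386 - 1772958)*(-3946499 + 130321) = -1884344*(-3816178) = 7190992117232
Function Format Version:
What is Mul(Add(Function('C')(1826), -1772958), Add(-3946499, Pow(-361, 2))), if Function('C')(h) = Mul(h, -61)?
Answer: 7190992117232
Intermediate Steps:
Function('C')(h) = Mul(-61, h)
Mul(Add(Function('C')(1826), -1772958), Add(-3946499, Pow(-361, 2))) = Mul(Add(Mul(-61, 1826), -1772958), Add(-3946499, Pow(-361, 2))) = Mul(Add(-111386, -1772958), Add(-3946499, 130321)) = Mul(-1884344, -3816178) = 7190992117232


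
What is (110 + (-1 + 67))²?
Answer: 30976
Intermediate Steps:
(110 + (-1 + 67))² = (110 + 66)² = 176² = 30976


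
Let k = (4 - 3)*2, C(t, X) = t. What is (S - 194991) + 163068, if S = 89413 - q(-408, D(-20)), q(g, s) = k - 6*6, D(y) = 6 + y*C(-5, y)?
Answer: 57524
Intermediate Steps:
k = 2 (k = 1*2 = 2)
D(y) = 6 - 5*y (D(y) = 6 + y*(-5) = 6 - 5*y)
q(g, s) = -34 (q(g, s) = 2 - 6*6 = 2 - 36 = -34)
S = 89447 (S = 89413 - 1*(-34) = 89413 + 34 = 89447)
(S - 194991) + 163068 = (89447 - 194991) + 163068 = -105544 + 163068 = 57524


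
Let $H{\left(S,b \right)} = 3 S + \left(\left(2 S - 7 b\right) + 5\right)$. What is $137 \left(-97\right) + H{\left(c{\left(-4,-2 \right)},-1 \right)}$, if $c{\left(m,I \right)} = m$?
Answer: $-13297$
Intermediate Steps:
$H{\left(S,b \right)} = 5 - 7 b + 5 S$ ($H{\left(S,b \right)} = 3 S + \left(\left(- 7 b + 2 S\right) + 5\right) = 3 S + \left(5 - 7 b + 2 S\right) = 5 - 7 b + 5 S$)
$137 \left(-97\right) + H{\left(c{\left(-4,-2 \right)},-1 \right)} = 137 \left(-97\right) + \left(5 - -7 + 5 \left(-4\right)\right) = -13289 + \left(5 + 7 - 20\right) = -13289 - 8 = -13297$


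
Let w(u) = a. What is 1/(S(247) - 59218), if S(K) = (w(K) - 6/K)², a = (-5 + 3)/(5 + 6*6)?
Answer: -102556129/6073168299522 ≈ -1.6887e-5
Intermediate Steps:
a = -2/41 (a = -2/(5 + 36) = -2/41 ≈ -0.048781)
w(u) = -2/41
S(K) = (-2/41 - 6/K)²
1/(S(247) - 59218) = 1/((4/1681)*(123 + 247)²/247² - 59218) = 1/((4/1681)*(1/61009)*370² - 59218) = 1/((4/1681)*(1/61009)*136900 - 59218) = 1/(547600/102556129 - 59218) = 1/(-6073168299522/102556129) = -102556129/6073168299522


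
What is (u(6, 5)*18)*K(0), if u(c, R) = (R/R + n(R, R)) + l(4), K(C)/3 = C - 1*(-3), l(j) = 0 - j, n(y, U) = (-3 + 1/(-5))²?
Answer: 29322/25 ≈ 1172.9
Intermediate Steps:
n(y, U) = 256/25 (n(y, U) = (-3 - ⅕)² = (-16/5)² = 256/25)
l(j) = -j
K(C) = 9 + 3*C (K(C) = 3*(C - 1*(-3)) = 3*(C + 3) = 3*(3 + C) = 9 + 3*C)
u(c, R) = 181/25 (u(c, R) = (R/R + 256/25) - 1*4 = (1 + 256/25) - 4 = 281/25 - 4 = 181/25)
(u(6, 5)*18)*K(0) = ((181/25)*18)*(9 + 3*0) = 3258*(9 + 0)/25 = (3258/25)*9 = 29322/25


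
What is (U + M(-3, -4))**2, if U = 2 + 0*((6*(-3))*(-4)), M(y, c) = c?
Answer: 4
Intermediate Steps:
U = 2 (U = 2 + 0*(-18*(-4)) = 2 + 0*72 = 2 + 0 = 2)
(U + M(-3, -4))**2 = (2 - 4)**2 = (-2)**2 = 4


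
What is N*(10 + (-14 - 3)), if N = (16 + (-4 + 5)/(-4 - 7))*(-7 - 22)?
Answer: 35525/11 ≈ 3229.5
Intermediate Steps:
N = -5075/11 (N = (16 + 1/(-11))*(-29) = (16 + 1*(-1/11))*(-29) = (16 - 1/11)*(-29) = (175/11)*(-29) = -5075/11 ≈ -461.36)
N*(10 + (-14 - 3)) = -5075*(10 + (-14 - 3))/11 = -5075*(10 - 17)/11 = -5075/11*(-7) = 35525/11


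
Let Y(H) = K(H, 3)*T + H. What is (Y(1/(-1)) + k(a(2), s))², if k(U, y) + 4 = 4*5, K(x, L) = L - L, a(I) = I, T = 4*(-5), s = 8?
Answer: 225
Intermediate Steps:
T = -20
K(x, L) = 0
k(U, y) = 16 (k(U, y) = -4 + 4*5 = -4 + 20 = 16)
Y(H) = H (Y(H) = 0*(-20) + H = 0 + H = H)
(Y(1/(-1)) + k(a(2), s))² = (1/(-1) + 16)² = (-1 + 16)² = 15² = 225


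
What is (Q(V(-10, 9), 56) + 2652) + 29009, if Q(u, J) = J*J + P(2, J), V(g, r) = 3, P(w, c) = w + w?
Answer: 34801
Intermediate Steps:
P(w, c) = 2*w
Q(u, J) = 4 + J² (Q(u, J) = J*J + 2*2 = J² + 4 = 4 + J²)
(Q(V(-10, 9), 56) + 2652) + 29009 = ((4 + 56²) + 2652) + 29009 = ((4 + 3136) + 2652) + 29009 = (3140 + 2652) + 29009 = 5792 + 29009 = 34801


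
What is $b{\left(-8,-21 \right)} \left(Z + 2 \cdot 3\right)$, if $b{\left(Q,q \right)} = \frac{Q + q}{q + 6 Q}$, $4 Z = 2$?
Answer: $\frac{377}{138} \approx 2.7319$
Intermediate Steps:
$Z = \frac{1}{2}$ ($Z = \frac{1}{4} \cdot 2 = \frac{1}{2} \approx 0.5$)
$b{\left(Q,q \right)} = \frac{Q + q}{q + 6 Q}$
$b{\left(-8,-21 \right)} \left(Z + 2 \cdot 3\right) = \frac{-8 - 21}{-21 + 6 \left(-8\right)} \left(\frac{1}{2} + 2 \cdot 3\right) = \frac{1}{-21 - 48} \left(-29\right) \left(\frac{1}{2} + 6\right) = \frac{1}{-69} \left(-29\right) \frac{13}{2} = \left(- \frac{1}{69}\right) \left(-29\right) \frac{13}{2} = \frac{29}{69} \cdot \frac{13}{2} = \frac{377}{138}$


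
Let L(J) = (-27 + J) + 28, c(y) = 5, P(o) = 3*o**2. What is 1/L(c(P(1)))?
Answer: 1/6 ≈ 0.16667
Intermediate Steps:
L(J) = 1 + J
1/L(c(P(1))) = 1/(1 + 5) = 1/6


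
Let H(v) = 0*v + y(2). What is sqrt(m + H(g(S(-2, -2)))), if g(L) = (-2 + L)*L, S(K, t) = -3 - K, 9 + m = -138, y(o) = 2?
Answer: I*sqrt(145) ≈ 12.042*I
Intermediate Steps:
m = -147 (m = -9 - 138 = -147)
g(L) = L*(-2 + L)
H(v) = 2 (H(v) = 0*v + 2 = 0 + 2 = 2)
sqrt(m + H(g(S(-2, -2)))) = sqrt(-147 + 2) = sqrt(-145) = I*sqrt(145)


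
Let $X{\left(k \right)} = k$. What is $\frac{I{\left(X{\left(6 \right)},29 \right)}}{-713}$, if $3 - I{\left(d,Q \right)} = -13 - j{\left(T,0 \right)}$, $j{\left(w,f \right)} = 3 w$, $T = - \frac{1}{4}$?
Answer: $- \frac{61}{2852} \approx -0.021389$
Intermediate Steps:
$T = - \frac{1}{4}$ ($T = \left(-1\right) \frac{1}{4} = - \frac{1}{4} \approx -0.25$)
$I{\left(d,Q \right)} = \frac{61}{4}$ ($I{\left(d,Q \right)} = 3 - \left(-13 - 3 \left(- \frac{1}{4}\right)\right) = 3 - \left(-13 - - \frac{3}{4}\right) = 3 - \left(-13 + \frac{3}{4}\right) = 3 - - \frac{49}{4} = 3 + \frac{49}{4} = \frac{61}{4}$)
$\frac{I{\left(X{\left(6 \right)},29 \right)}}{-713} = \frac{61}{4 \left(-713\right)} = \frac{61}{4} \left(- \frac{1}{713}\right) = - \frac{61}{2852}$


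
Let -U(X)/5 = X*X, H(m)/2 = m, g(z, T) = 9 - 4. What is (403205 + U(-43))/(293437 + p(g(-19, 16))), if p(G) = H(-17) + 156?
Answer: 2680/1997 ≈ 1.3420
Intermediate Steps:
g(z, T) = 5
H(m) = 2*m
U(X) = -5*X**2 (U(X) = -5*X*X = -5*X**2)
p(G) = 122 (p(G) = 2*(-17) + 156 = -34 + 156 = 122)
(403205 + U(-43))/(293437 + p(g(-19, 16))) = (403205 - 5*(-43)**2)/(293437 + 122) = (403205 - 5*1849)/293559 = (403205 - 9245)*(1/293559) = 393960*(1/293559) = 2680/1997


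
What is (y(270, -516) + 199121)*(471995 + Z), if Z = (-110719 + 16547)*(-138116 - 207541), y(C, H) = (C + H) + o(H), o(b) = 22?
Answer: 6474432093452103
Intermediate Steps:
y(C, H) = 22 + C + H (y(C, H) = (C + H) + 22 = 22 + C + H)
Z = 32551211004 (Z = -94172*(-345657) = 32551211004)
(y(270, -516) + 199121)*(471995 + Z) = ((22 + 270 - 516) + 199121)*(471995 + 32551211004) = (-224 + 199121)*32551682999 = 198897*32551682999 = 6474432093452103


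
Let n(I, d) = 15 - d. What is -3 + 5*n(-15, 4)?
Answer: 52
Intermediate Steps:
-3 + 5*n(-15, 4) = -3 + 5*(15 - 1*4) = -3 + 5*(15 - 4) = -3 + 5*11 = -3 + 55 = 52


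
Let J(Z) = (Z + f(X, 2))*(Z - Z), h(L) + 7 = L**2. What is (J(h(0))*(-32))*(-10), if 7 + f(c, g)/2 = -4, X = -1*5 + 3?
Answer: 0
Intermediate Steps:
X = -2 (X = -5 + 3 = -2)
f(c, g) = -22 (f(c, g) = -14 + 2*(-4) = -14 - 8 = -22)
h(L) = -7 + L**2
J(Z) = 0 (J(Z) = (Z - 22)*(Z - Z) = (-22 + Z)*0 = 0)
(J(h(0))*(-32))*(-10) = (0*(-32))*(-10) = 0*(-10) = 0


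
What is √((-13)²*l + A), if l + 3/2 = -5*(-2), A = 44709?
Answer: √184582/2 ≈ 214.81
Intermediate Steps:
l = 17/2 (l = -3/2 - 5*(-2) = -3/2 + 10 = 17/2 ≈ 8.5000)
√((-13)²*l + A) = √((-13)²*(17/2) + 44709) = √(169*(17/2) + 44709) = √(2873/2 + 44709) = √(92291/2) = √184582/2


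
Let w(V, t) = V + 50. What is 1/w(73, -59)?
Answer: 1/123 ≈ 0.0081301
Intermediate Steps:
w(V, t) = 50 + V
1/w(73, -59) = 1/(50 + 73) = 1/123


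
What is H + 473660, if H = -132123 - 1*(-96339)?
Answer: 437876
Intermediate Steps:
H = -35784 (H = -132123 + 96339 = -35784)
H + 473660 = -35784 + 473660 = 437876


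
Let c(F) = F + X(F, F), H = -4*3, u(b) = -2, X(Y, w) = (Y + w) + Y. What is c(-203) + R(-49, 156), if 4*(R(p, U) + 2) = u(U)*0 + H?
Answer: -817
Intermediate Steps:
X(Y, w) = w + 2*Y
H = -12
R(p, U) = -5 (R(p, U) = -2 + (-2*0 - 12)/4 = -2 + (0 - 12)/4 = -2 + (¼)*(-12) = -2 - 3 = -5)
c(F) = 4*F (c(F) = F + (F + 2*F) = F + 3*F = 4*F)
c(-203) + R(-49, 156) = 4*(-203) - 5 = -812 - 5 = -817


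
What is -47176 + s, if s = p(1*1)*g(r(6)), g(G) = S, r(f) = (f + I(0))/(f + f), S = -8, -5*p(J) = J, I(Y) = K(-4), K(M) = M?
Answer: -235872/5 ≈ -47174.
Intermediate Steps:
I(Y) = -4
p(J) = -J/5
r(f) = (-4 + f)/(2*f) (r(f) = (f - 4)/(f + f) = (-4 + f)/((2*f)) = (-4 + f)*(1/(2*f)) = (-4 + f)/(2*f))
g(G) = -8
s = 8/5 (s = -1/5*(-8) = -⅕*1*(-8) = -⅕*(-8) = 8/5 ≈ 1.6000)
-47176 + s = -47176 + 8/5 = -235872/5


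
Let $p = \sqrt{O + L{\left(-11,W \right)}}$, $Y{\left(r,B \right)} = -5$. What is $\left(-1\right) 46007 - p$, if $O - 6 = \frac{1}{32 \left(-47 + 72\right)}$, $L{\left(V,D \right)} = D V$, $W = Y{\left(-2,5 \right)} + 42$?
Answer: $-46007 - \frac{i \sqrt{641598}}{40} \approx -46007.0 - 20.025 i$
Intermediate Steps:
$W = 37$ ($W = -5 + 42 = 37$)
$O = \frac{4801}{800}$ ($O = 6 + \frac{1}{32 \left(-47 + 72\right)} = 6 + \frac{1}{32 \cdot 25} = 6 + \frac{1}{800} = \frac{4801}{800} \approx 6.0013$)
$p = \frac{i \sqrt{641598}}{40}$ ($p = \sqrt{\frac{4801}{800} + 37 \left(-11\right)} = \sqrt{\frac{4801}{800} - 407} = \sqrt{- \frac{320799}{800}} = \frac{i \sqrt{641598}}{40} \approx 20.025 i$)
$\left(-1\right) 46007 - p = \left(-1\right) 46007 - \frac{i \sqrt{641598}}{40} = -46007 - \frac{i \sqrt{641598}}{40}$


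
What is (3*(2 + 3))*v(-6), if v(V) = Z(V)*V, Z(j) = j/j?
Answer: -90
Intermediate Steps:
Z(j) = 1
v(V) = V (v(V) = 1*V = V)
(3*(2 + 3))*v(-6) = (3*(2 + 3))*(-6) = (3*5)*(-6) = 15*(-6) = -90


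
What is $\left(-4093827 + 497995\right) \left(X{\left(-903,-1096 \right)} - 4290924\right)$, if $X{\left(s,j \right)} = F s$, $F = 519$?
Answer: $17114653666392$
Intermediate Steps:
$X{\left(s,j \right)} = 519 s$
$\left(-4093827 + 497995\right) \left(X{\left(-903,-1096 \right)} - 4290924\right) = \left(-4093827 + 497995\right) \left(519 \left(-903\right) - 4290924\right) = - 3595832 \left(-468657 - 4290924\right) = \left(-3595832\right) \left(-4759581\right) = 17114653666392$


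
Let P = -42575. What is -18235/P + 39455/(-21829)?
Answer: -256348962/185873935 ≈ -1.3792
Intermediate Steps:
-18235/P + 39455/(-21829) = -18235/(-42575) + 39455/(-21829) = -18235*(-1/42575) + 39455*(-1/21829) = 3647/8515 - 39455/21829 = -256348962/185873935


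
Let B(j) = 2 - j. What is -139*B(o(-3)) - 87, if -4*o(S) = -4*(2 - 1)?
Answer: -226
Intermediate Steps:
o(S) = 1 (o(S) = -(-1)*(2 - 1) = -(-1) = -¼*(-4) = 1)
-139*B(o(-3)) - 87 = -139*(2 - 1*1) - 87 = -139*(2 - 1) - 87 = -139*1 - 87 = -139 - 87 = -226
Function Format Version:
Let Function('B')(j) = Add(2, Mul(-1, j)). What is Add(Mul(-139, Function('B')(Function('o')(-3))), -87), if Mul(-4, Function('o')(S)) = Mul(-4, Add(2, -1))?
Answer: -226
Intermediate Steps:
Function('o')(S) = 1 (Function('o')(S) = Mul(Rational(-1, 4), Mul(-4, Add(2, -1))) = Mul(Rational(-1, 4), Mul(-4, 1)) = Mul(Rational(-1, 4), -4) = 1)
Add(Mul(-139, Function('B')(Function('o')(-3))), -87) = Add(Mul(-139, Add(2, Mul(-1, 1))), -87) = Add(Mul(-139, Add(2, -1)), -87) = Add(Mul(-139, 1), -87) = Add(-139, -87) = -226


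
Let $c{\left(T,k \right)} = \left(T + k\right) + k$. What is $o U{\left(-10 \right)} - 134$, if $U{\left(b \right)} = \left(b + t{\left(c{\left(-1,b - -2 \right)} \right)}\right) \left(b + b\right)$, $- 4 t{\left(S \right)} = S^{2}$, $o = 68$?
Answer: $111726$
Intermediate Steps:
$c{\left(T,k \right)} = T + 2 k$
$t{\left(S \right)} = - \frac{S^{2}}{4}$
$U{\left(b \right)} = 2 b \left(b - \frac{\left(3 + 2 b\right)^{2}}{4}\right)$ ($U{\left(b \right)} = \left(b - \frac{\left(-1 + 2 \left(b - -2\right)\right)^{2}}{4}\right) \left(b + b\right) = \left(b - \frac{\left(-1 + 2 \left(b + 2\right)\right)^{2}}{4}\right) 2 b = \left(b - \frac{\left(-1 + 2 \left(2 + b\right)\right)^{2}}{4}\right) 2 b = \left(b - \frac{\left(-1 + \left(4 + 2 b\right)\right)^{2}}{4}\right) 2 b = \left(b - \frac{\left(3 + 2 b\right)^{2}}{4}\right) 2 b = 2 b \left(b - \frac{\left(3 + 2 b\right)^{2}}{4}\right)$)
$o U{\left(-10 \right)} - 134 = 68 \cdot \frac{1}{2} \left(-10\right) \left(- \left(3 + 2 \left(-10\right)\right)^{2} + 4 \left(-10\right)\right) - 134 = 68 \cdot \frac{1}{2} \left(-10\right) \left(- \left(3 - 20\right)^{2} - 40\right) - 134 = 68 \cdot \frac{1}{2} \left(-10\right) \left(- \left(-17\right)^{2} - 40\right) - 134 = 68 \cdot \frac{1}{2} \left(-10\right) \left(\left(-1\right) 289 - 40\right) - 134 = 68 \cdot \frac{1}{2} \left(-10\right) \left(-289 - 40\right) - 134 = 68 \cdot \frac{1}{2} \left(-10\right) \left(-329\right) - 134 = 68 \cdot 1645 - 134 = 111860 - 134 = 111726$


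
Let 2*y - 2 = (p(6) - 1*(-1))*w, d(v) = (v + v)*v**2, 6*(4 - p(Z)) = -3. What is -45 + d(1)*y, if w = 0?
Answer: -43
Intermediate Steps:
p(Z) = 9/2 (p(Z) = 4 - 1/6*(-3) = 4 + 1/2 = 9/2)
d(v) = 2*v**3 (d(v) = (2*v)*v**2 = 2*v**3)
y = 1 (y = 1 + ((9/2 - 1*(-1))*0)/2 = 1 + ((9/2 + 1)*0)/2 = 1 + ((11/2)*0)/2 = 1 + (1/2)*0 = 1 + 0 = 1)
-45 + d(1)*y = -45 + (2*1**3)*1 = -45 + (2*1)*1 = -45 + 2*1 = -45 + 2 = -43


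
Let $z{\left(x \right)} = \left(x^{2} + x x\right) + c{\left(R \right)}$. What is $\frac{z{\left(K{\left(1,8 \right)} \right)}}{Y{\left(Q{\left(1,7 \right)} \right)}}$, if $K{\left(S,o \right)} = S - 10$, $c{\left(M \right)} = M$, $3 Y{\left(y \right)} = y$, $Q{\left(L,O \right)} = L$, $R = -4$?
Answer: $474$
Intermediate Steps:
$Y{\left(y \right)} = \frac{y}{3}$
$K{\left(S,o \right)} = -10 + S$ ($K{\left(S,o \right)} = S - 10 = -10 + S$)
$z{\left(x \right)} = -4 + 2 x^{2}$ ($z{\left(x \right)} = \left(x^{2} + x x\right) - 4 = \left(x^{2} + x^{2}\right) - 4 = 2 x^{2} - 4 = -4 + 2 x^{2}$)
$\frac{z{\left(K{\left(1,8 \right)} \right)}}{Y{\left(Q{\left(1,7 \right)} \right)}} = \frac{-4 + 2 \left(-10 + 1\right)^{2}}{\frac{1}{3} \cdot 1} = \left(-4 + 2 \left(-9\right)^{2}\right) \frac{1}{\frac{1}{3}} = \left(-4 + 2 \cdot 81\right) 3 = \left(-4 + 162\right) 3 = 158 \cdot 3 = 474$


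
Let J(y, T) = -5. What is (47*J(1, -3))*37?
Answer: -8695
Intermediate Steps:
(47*J(1, -3))*37 = (47*(-5))*37 = -235*37 = -8695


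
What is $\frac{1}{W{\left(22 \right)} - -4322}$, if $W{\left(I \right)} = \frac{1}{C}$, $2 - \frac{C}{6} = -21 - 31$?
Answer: $\frac{324}{1400329} \approx 0.00023137$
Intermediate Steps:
$C = 324$ ($C = 12 - 6 \left(-21 - 31\right) = 12 - -312 = 12 + 312 = 324$)
$W{\left(I \right)} = \frac{1}{324}$
$\frac{1}{W{\left(22 \right)} - -4322} = \frac{1}{\frac{1}{324} - -4322} = \frac{1}{\frac{1}{324} + 4322} = \frac{1}{\frac{1400329}{324}} = \frac{324}{1400329}$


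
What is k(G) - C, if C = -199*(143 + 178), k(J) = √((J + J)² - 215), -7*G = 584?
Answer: 63879 + √1353689/7 ≈ 64045.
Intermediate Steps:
G = -584/7 (G = -⅐*584 = -584/7 ≈ -83.429)
k(J) = √(-215 + 4*J²) (k(J) = √((2*J)² - 215) = √(4*J² - 215) = √(-215 + 4*J²))
C = -63879 (C = -199*321 = -63879)
k(G) - C = √(-215 + 4*(-584/7)²) - 1*(-63879) = √(-215 + 4*(341056/49)) + 63879 = √(-215 + 1364224/49) + 63879 = √(1353689/49) + 63879 = √1353689/7 + 63879 = 63879 + √1353689/7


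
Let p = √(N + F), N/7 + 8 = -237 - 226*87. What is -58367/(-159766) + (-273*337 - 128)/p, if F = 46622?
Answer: 58367/159766 + 92129*I*√10303/30909 ≈ 0.36533 + 302.55*I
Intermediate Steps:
N = -139349 (N = -56 + 7*(-237 - 226*87) = -56 + 7*(-237 - 19662) = -56 + 7*(-19899) = -56 - 139293 = -139349)
p = 3*I*√10303 (p = √(-139349 + 46622) = √(-92727) = 3*I*√10303 ≈ 304.51*I)
-58367/(-159766) + (-273*337 - 128)/p = -58367/(-159766) + (-273*337 - 128)/((3*I*√10303)) = -58367*(-1/159766) + (-92001 - 128)*(-I*√10303/30909) = 58367/159766 - (-92129)*I*√10303/30909 = 58367/159766 + 92129*I*√10303/30909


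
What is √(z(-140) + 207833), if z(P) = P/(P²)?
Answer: √1018381665/70 ≈ 455.89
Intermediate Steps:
z(P) = 1/P (z(P) = P/P² = 1/P)
√(z(-140) + 207833) = √(1/(-140) + 207833) = √(-1/140 + 207833) = √(29096619/140) = √1018381665/70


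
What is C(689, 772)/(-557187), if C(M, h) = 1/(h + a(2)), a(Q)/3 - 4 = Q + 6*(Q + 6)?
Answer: -1/520412658 ≈ -1.9216e-9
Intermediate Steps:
a(Q) = 120 + 21*Q (a(Q) = 12 + 3*(Q + 6*(Q + 6)) = 12 + 3*(Q + 6*(6 + Q)) = 12 + 3*(Q + (36 + 6*Q)) = 12 + 3*(36 + 7*Q) = 12 + (108 + 21*Q) = 120 + 21*Q)
C(M, h) = 1/(162 + h) (C(M, h) = 1/(h + (120 + 21*2)) = 1/(h + (120 + 42)) = 1/(h + 162) = 1/(162 + h))
C(689, 772)/(-557187) = 1/((162 + 772)*(-557187)) = -1/557187/934 = (1/934)*(-1/557187) = -1/520412658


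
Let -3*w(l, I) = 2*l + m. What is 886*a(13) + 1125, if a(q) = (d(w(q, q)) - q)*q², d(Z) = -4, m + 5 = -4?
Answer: -2544353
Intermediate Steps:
m = -9 (m = -5 - 4 = -9)
w(l, I) = 3 - 2*l/3 (w(l, I) = -(2*l - 9)/3 = -(-9 + 2*l)/3 = 3 - 2*l/3)
a(q) = q²*(-4 - q) (a(q) = (-4 - q)*q² = q²*(-4 - q))
886*a(13) + 1125 = 886*(13²*(-4 - 1*13)) + 1125 = 886*(169*(-4 - 13)) + 1125 = 886*(169*(-17)) + 1125 = 886*(-2873) + 1125 = -2545478 + 1125 = -2544353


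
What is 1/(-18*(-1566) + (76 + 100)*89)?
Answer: 1/43852 ≈ 2.2804e-5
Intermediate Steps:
1/(-18*(-1566) + (76 + 100)*89) = 1/(28188 + 176*89) = 1/(28188 + 15664) = 1/43852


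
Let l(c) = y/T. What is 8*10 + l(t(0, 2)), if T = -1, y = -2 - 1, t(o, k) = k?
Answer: 83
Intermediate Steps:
y = -3
l(c) = 3 (l(c) = -3/(-1) = -3*(-1) = 3)
8*10 + l(t(0, 2)) = 8*10 + 3 = 80 + 3 = 83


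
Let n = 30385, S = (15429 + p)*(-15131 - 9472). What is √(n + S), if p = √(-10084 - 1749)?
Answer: √(-379569302 - 24603*I*√11833) ≈ 68.68 - 19483.0*I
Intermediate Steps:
p = I*√11833 (p = √(-11833) = I*√11833 ≈ 108.78*I)
S = -379599687 - 24603*I*√11833 (S = (15429 + I*√11833)*(-15131 - 9472) = (15429 + I*√11833)*(-24603) = -379599687 - 24603*I*√11833 ≈ -3.796e+8 - 2.6763e+6*I)
√(n + S) = √(30385 + (-379599687 - 24603*I*√11833)) = √(-379569302 - 24603*I*√11833)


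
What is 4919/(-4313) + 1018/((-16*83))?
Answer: -5461533/2863832 ≈ -1.9071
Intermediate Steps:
4919/(-4313) + 1018/((-16*83)) = 4919*(-1/4313) + 1018/(-1328) = -4919/4313 + 1018*(-1/1328) = -4919/4313 - 509/664 = -5461533/2863832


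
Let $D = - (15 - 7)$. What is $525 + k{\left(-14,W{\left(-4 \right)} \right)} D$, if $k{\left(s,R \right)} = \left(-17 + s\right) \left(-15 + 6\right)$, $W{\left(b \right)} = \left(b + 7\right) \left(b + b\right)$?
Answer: $-1707$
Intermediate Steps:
$D = -8$ ($D = \left(-1\right) 8 = -8$)
$W{\left(b \right)} = 2 b \left(7 + b\right)$ ($W{\left(b \right)} = \left(7 + b\right) 2 b = 2 b \left(7 + b\right)$)
$k{\left(s,R \right)} = 153 - 9 s$ ($k{\left(s,R \right)} = \left(-17 + s\right) \left(-9\right) = 153 - 9 s$)
$525 + k{\left(-14,W{\left(-4 \right)} \right)} D = 525 + \left(153 - -126\right) \left(-8\right) = 525 + \left(153 + 126\right) \left(-8\right) = 525 + 279 \left(-8\right) = 525 - 2232 = -1707$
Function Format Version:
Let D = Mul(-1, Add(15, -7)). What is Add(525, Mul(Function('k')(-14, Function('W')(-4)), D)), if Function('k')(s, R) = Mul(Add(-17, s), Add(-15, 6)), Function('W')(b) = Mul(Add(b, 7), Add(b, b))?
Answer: -1707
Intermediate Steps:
D = -8 (D = Mul(-1, 8) = -8)
Function('W')(b) = Mul(2, b, Add(7, b)) (Function('W')(b) = Mul(Add(7, b), Mul(2, b)) = Mul(2, b, Add(7, b)))
Function('k')(s, R) = Add(153, Mul(-9, s)) (Function('k')(s, R) = Mul(Add(-17, s), -9) = Add(153, Mul(-9, s)))
Add(525, Mul(Function('k')(-14, Function('W')(-4)), D)) = Add(525, Mul(Add(153, Mul(-9, -14)), -8)) = Add(525, Mul(Add(153, 126), -8)) = Add(525, Mul(279, -8)) = Add(525, -2232) = -1707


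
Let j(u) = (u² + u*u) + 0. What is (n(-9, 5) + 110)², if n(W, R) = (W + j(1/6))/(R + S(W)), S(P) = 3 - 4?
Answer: 60202081/5184 ≈ 11613.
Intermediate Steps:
j(u) = 2*u² (j(u) = (u² + u²) + 0 = 2*u² + 0 = 2*u²)
S(P) = -1
n(W, R) = (1/18 + W)/(-1 + R) (n(W, R) = (W + 2*(1/6)²)/(R - 1) = (W + 2*(⅙)²)/(-1 + R) = (W + 2*(1/36))/(-1 + R) = (W + 1/18)/(-1 + R) = (1/18 + W)/(-1 + R))
(n(-9, 5) + 110)² = ((1/18 - 9)/(-1 + 5) + 110)² = (-161/18/4 + 110)² = ((¼)*(-161/18) + 110)² = (-161/72 + 110)² = (7759/72)² = 60202081/5184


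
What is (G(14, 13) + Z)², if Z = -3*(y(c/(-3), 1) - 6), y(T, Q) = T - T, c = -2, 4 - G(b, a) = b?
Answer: 64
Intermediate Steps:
G(b, a) = 4 - b
y(T, Q) = 0
Z = 18 (Z = -3*(0 - 6) = -3*(-6) = 18)
(G(14, 13) + Z)² = ((4 - 1*14) + 18)² = ((4 - 14) + 18)² = (-10 + 18)² = 8² = 64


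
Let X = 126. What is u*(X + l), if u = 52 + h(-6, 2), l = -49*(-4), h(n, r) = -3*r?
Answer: 14812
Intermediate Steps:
l = 196
u = 46 (u = 52 - 3*2 = 52 - 6 = 46)
u*(X + l) = 46*(126 + 196) = 46*322 = 14812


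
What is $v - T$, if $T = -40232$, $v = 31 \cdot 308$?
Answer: $49780$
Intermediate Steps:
$v = 9548$
$v - T = 9548 - -40232 = 9548 + 40232 = 49780$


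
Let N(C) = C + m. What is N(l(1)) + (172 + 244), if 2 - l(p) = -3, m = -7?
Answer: 414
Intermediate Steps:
l(p) = 5 (l(p) = 2 - 1*(-3) = 2 + 3 = 5)
N(C) = -7 + C (N(C) = C - 7 = -7 + C)
N(l(1)) + (172 + 244) = (-7 + 5) + (172 + 244) = -2 + 416 = 414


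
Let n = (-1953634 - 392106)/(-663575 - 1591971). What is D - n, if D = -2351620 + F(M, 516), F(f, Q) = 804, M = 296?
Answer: -2651187985638/1127773 ≈ -2.3508e+6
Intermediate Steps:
n = 1172870/1127773 (n = -2345740/(-2255546) = -2345740*(-1/2255546) = 1172870/1127773 ≈ 1.0400)
D = -2350816 (D = -2351620 + 804 = -2350816)
D - n = -2350816 - 1*1172870/1127773 = -2350816 - 1172870/1127773 = -2651187985638/1127773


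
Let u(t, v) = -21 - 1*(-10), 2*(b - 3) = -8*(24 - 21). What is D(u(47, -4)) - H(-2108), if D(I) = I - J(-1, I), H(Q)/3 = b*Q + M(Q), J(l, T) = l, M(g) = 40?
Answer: -57046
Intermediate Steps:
b = -9 (b = 3 + (-8*(24 - 21))/2 = 3 + (-8*3)/2 = 3 + (1/2)*(-24) = 3 - 12 = -9)
u(t, v) = -11 (u(t, v) = -21 + 10 = -11)
H(Q) = 120 - 27*Q (H(Q) = 3*(-9*Q + 40) = 3*(40 - 9*Q) = 120 - 27*Q)
D(I) = 1 + I (D(I) = I - 1*(-1) = I + 1 = 1 + I)
D(u(47, -4)) - H(-2108) = (1 - 11) - (120 - 27*(-2108)) = -10 - (120 + 56916) = -10 - 1*57036 = -10 - 57036 = -57046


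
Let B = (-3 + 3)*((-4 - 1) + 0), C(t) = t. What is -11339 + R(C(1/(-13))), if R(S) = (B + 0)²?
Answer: -11339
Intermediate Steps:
B = 0 (B = 0*(-5 + 0) = 0*(-5) = 0)
R(S) = 0 (R(S) = (0 + 0)² = 0² = 0)
-11339 + R(C(1/(-13))) = -11339 + 0 = -11339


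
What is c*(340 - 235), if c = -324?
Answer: -34020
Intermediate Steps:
c*(340 - 235) = -324*(340 - 235) = -324*105 = -34020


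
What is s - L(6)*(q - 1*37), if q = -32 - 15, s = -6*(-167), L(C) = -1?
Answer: 918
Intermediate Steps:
s = 1002
q = -47
s - L(6)*(q - 1*37) = 1002 - (-1)*(-47 - 1*37) = 1002 - (-1)*(-47 - 37) = 1002 - (-1)*(-84) = 1002 - 1*84 = 1002 - 84 = 918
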